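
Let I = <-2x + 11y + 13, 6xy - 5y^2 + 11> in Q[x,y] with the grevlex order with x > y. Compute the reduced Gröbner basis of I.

G = {y^2 + 39/28y + 11/28, x - 11/2y - 13/2}

f_1 = -2x + 11y + 13, LT = x.
f_2 = 6xy - 5y^2 + 11, LT = xy.

S(f_1,f_2): lcm = xy. S = -14/3y^2 - 13/2y - 11/6.
  leading term y^2: no divisor's leading term divides it; move -14/3y^2 to the remainder.
  leading term y: no divisor's leading term divides it; move -13/2y to the remainder.
  leading term 1: no divisor's leading term divides it; move -11/6 to the remainder.
  remainder -14/3y^2 - 13/2y - 11/6 ≠ 0; add g_3 = -14/3y^2 - 13/2y - 11/6 to the basis.

The other S-polynomials (S(f_1,g_3), S(f_2,g_3)) all reduce to 0 modulo the current basis, so we have a Gröbner basis.
Inter-reduce: drop elements whose leading term is divisible by another's, tail-reduce, and make monic.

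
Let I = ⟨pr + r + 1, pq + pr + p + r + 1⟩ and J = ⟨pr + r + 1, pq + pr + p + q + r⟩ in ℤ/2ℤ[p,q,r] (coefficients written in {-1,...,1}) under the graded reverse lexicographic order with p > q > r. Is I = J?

No, the ideals differ.

Two ideals are equal iff their reduced Gröbner bases coincide (the reduced basis is unique for a fixed ordering).
Buchberger on the first generating set:
f_1 = pr + r + 1, LT = pr.
f_2 = pq + pr + p + r + 1, LT = pq.

S(f_1,f_2): lcm = pqr. S = pr² + pr + qr + r² + q + r.
  leading term pr²: subtract (r)·f_1 from pr² + pr + qr + r² + q + r → pr + qr + q
  leading term pr: subtract (1)·f_1 from pr + qr + q → qr + q + r + 1
  leading term qr: no divisor's leading term divides it; move qr to the remainder.
  leading term q: no divisor's leading term divides it; move q to the remainder.
  leading term r: no divisor's leading term divides it; move r to the remainder.
  leading term 1: no divisor's leading term divides it; move 1 to the remainder.
  remainder qr + q + r + 1 ≠ 0; add g_3 = qr + q + r + 1 to the basis.

The other S-polynomials (S(f_1,g_3), S(f_2,g_3)) all reduce to 0 modulo the current basis, so we have a Gröbner basis.
Inter-reduce: drop elements whose leading term is divisible by another's, tail-reduce, and make monic.
Reduced Gröbner basis: {pq + p, pr + r + 1, qr + q + r + 1}.

Buchberger on the second generating set:
h_1 = pr + r + 1, LT = pr.
h_2 = pq + pr + p + q + r, LT = pq.

S(h_1,h_2): lcm = pqr. S = pr² + pr + r² + q.
  leading term pr²: subtract (r)·h_1 from pr² + pr + r² + q → pr + q + r
  leading term pr: subtract (1)·h_1 from pr + q + r → q + 1
  leading term q: no divisor's leading term divides it; move q to the remainder.
  leading term 1: no divisor's leading term divides it; move 1 to the remainder.
  remainder q + 1 ≠ 0; add k_3 = q + 1 to the basis.

The other S-polynomials (S(h_1,k_3), S(h_2,k_3)) all reduce to 0 modulo the current basis, so we have a Gröbner basis.
Inter-reduce: drop elements whose leading term is divisible by another's, tail-reduce, and make monic.
Reduced Gröbner basis: {pr + r + 1, q + 1}.

The bases are distinct; the ideals are different.
The same test decides containment: I ⊆ J iff every generator of I reduces to 0 modulo a Gröbner basis of J.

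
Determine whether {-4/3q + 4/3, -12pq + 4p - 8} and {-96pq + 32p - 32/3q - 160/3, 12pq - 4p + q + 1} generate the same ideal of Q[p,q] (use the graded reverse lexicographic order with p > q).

Two ideals are equal iff their reduced Gröbner bases coincide (the reduced basis is unique for a fixed ordering).
Buchberger on the first generating set:
f_1 = -4/3q + 4/3, LT = q.
f_2 = -12pq + 4p - 8, LT = pq.

S(f_1,f_2): lcm = pq. S = -2/3p - 2/3.
  reduce S modulo (f_1, f_2):
  remainder -2/3p - 2/3 ≠ 0; add g_3 = -2/3p - 2/3 to the basis.

The other S-polynomials (S(f_1,g_3), S(f_2,g_3)) all reduce to 0 modulo the current basis, so we have a Gröbner basis.
Inter-reduce: drop elements whose leading term is divisible by another's, tail-reduce, and make monic.
Reduced Gröbner basis: {p + 1, q - 1}.

Buchberger on the second generating set:
h_1 = -96pq + 32p - 32/3q - 160/3, LT = pq.
h_2 = 12pq - 4p + q + 1, LT = pq.

S(h_1,h_2): lcm = pq. S = 1/36q + 17/36.
  reduce S modulo (h_1, h_2):
  remainder 1/36q + 17/36 ≠ 0; add k_3 = 1/36q + 17/36 to the basis.

S(h_1,k_3): lcm = pq. S = -52/3p + 1/9q + 5/9.
  reduce S modulo (h_1, h_2, k_3):
  remainder -52/3p - 4/3 ≠ 0; add k_4 = -52/3p - 4/3 to the basis.

The other S-polynomials (S(h_2,k_3), S(h_1,k_4), S(h_2,k_4), S(k_3,k_4)) all reduce to 0 modulo the current basis, so we have a Gröbner basis.
Inter-reduce: drop elements whose leading term is divisible by another's, tail-reduce, and make monic.
Reduced Gröbner basis: {p + 1/13, q + 17}.

These differ, so the ideals are not equal.

No, the ideals differ.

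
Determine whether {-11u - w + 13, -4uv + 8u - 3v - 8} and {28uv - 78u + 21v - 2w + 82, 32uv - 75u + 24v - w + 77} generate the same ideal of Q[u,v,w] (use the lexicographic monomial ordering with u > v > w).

Yes, the ideals are equal.

For a fixed monomial order, each ideal has a unique reduced Gröbner basis; comparing bases decides equality.
Buchberger on the first generating set:
f_1 = -11u - w + 13, LT = u.
f_2 = -4uv + 8u - 3v - 8, LT = uv.

S(f_1,f_2): lcm = uv. S = 2u + \tfrac{1}{11}vw - \tfrac{85}{44}v - 2.
  leading term u: subtract (-\tfrac{2}{11})·f_1 from 2u + \tfrac{1}{11}vw - \tfrac{85}{44}v - 2 → \tfrac{1}{11}vw - \tfrac{85}{44}v - \tfrac{2}{11}w + \tfrac{4}{11}
  leading term vw: no divisor's leading term divides it; move \tfrac{1}{11}vw to the remainder.
  leading term v: no divisor's leading term divides it; move -\tfrac{85}{44}v to the remainder.
  leading term w: no divisor's leading term divides it; move -\tfrac{2}{11}w to the remainder.
  leading term 1: no divisor's leading term divides it; move \tfrac{4}{11} to the remainder.
  remainder \tfrac{1}{11}vw - \tfrac{85}{44}v - \tfrac{2}{11}w + \tfrac{4}{11} ≠ 0; add g_3 = \tfrac{1}{11}vw - \tfrac{85}{44}v - \tfrac{2}{11}w + \tfrac{4}{11} to the basis.

The other S-polynomials (S(f_1,g_3), S(f_2,g_3)) all reduce to 0 modulo the current basis, so we have a Gröbner basis.
Inter-reduce: drop elements whose leading term is divisible by another's, tail-reduce, and make monic.
Reduced Gröbner basis: {u + \tfrac{1}{11}w - \tfrac{13}{11}, vw - \tfrac{85}{4}v - 2w + 4}.

Buchberger on the second generating set:
h_1 = 28uv - 78u + 21v - 2w + 82, LT = uv.
h_2 = 32uv - 75u + 24v - w + 77, LT = uv.

S(h_1,h_2): lcm = uv. S = -\tfrac{99}{224}u - \tfrac{9}{224}w + \tfrac{117}{224}.
  leading term u: no divisor's leading term divides it; move -\tfrac{99}{224}u to the remainder.
  leading term w: no divisor's leading term divides it; move -\tfrac{9}{224}w to the remainder.
  leading term 1: no divisor's leading term divides it; move \tfrac{117}{224} to the remainder.
  remainder -\tfrac{99}{224}u - \tfrac{9}{224}w + \tfrac{117}{224} ≠ 0; add k_3 = -\tfrac{99}{224}u - \tfrac{9}{224}w + \tfrac{117}{224} to the basis.

S(h_1,k_3): lcm = uv. S = -\tfrac{39}{14}u - \tfrac{1}{11}vw + \tfrac{85}{44}v - \tfrac{1}{14}w + \tfrac{41}{14}.
  leading term u: subtract (\tfrac{208}{33})·k_3 from -\tfrac{39}{14}u - \tfrac{1}{11}vw + \tfrac{85}{44}v - \tfrac{1}{14}w + \tfrac{41}{14} → -\tfrac{1}{11}vw + \tfrac{85}{44}v + \tfrac{2}{11}w - \tfrac{4}{11}
  leading term vw: no divisor's leading term divides it; move -\tfrac{1}{11}vw to the remainder.
  leading term v: no divisor's leading term divides it; move \tfrac{85}{44}v to the remainder.
  leading term w: no divisor's leading term divides it; move \tfrac{2}{11}w to the remainder.
  leading term 1: no divisor's leading term divides it; move -\tfrac{4}{11} to the remainder.
  remainder -\tfrac{1}{11}vw + \tfrac{85}{44}v + \tfrac{2}{11}w - \tfrac{4}{11} ≠ 0; add k_4 = -\tfrac{1}{11}vw + \tfrac{85}{44}v + \tfrac{2}{11}w - \tfrac{4}{11} to the basis.

The other S-polynomials (S(h_2,k_3), S(h_1,k_4), S(h_2,k_4), S(k_3,k_4)) all reduce to 0 modulo the current basis, so we have a Gröbner basis.
Inter-reduce: drop elements whose leading term is divisible by another's, tail-reduce, and make monic.
Reduced Gröbner basis: {u + \tfrac{1}{11}w - \tfrac{13}{11}, vw - \tfrac{85}{4}v - 2w + 4}.

These coincide, so the ideals are equal.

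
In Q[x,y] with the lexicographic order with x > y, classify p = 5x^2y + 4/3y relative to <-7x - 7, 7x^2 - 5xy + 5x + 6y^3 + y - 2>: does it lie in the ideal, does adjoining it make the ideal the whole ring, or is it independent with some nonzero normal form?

5x^2y + 4/3y is independent of I; its normal form modulo I is 19/3y.

First compute the reduced Gröbner basis of I by Buchberger's algorithm.
f_1 = -7x - 7, LT = x.
f_2 = 7x^2 - 5xy + 5x + 6y^3 + y - 2, LT = x^2.

S(f_1,f_2): lcm = x^2. S = 5/7xy + 2/7x - 6/7y^3 - 1/7y + 2/7.
  leading term xy: subtract (-5/49y)·f_1 from 5/7xy + 2/7x - 6/7y^3 - 1/7y + 2/7 → 2/7x - 6/7y^3 - 6/7y + 2/7
  leading term x: subtract (-2/49)·f_1 from 2/7x - 6/7y^3 - 6/7y + 2/7 → -6/7y^3 - 6/7y
  leading term y^3: no divisor's leading term divides it; move -6/7y^3 to the remainder.
  leading term y: no divisor's leading term divides it; move -6/7y to the remainder.
  remainder -6/7y^3 - 6/7y ≠ 0; add h_3 = -6/7y^3 - 6/7y to the basis.

The other S-polynomials (S(f_1,h_3), S(f_2,h_3)) all reduce to 0 modulo the current basis, so we have a Gröbner basis.
Inter-reduce: drop elements whose leading term is divisible by another's, tail-reduce, and make monic.
Reduced Gröbner basis: {x + 1, y^3 + y}.
Label its elements g_1 = x + 1, g_2 = y^3 + y.

Reduce p = 5x^2y + 4/3y modulo G:
  leading term x^2y: subtract (5xy)·g_1 from 5x^2y + 4/3y → -5xy + 4/3y
  leading term xy: subtract (-5y)·g_1 from -5xy + 4/3y → 19/3y
  leading term y: no divisor's leading term divides it; move 19/3y to the remainder.
  normal form = 19/3y.
The normal form is nonzero, so p ∉ I. Since p minus its normal form lies in I, I + (p) = I + (r) where r = 19/3y; decide whether this ideal is the whole ring.
Run Buchberger on G together with r (pairs among the g_i already reduce to 0 since G is a Gröbner basis):
g_1 = x + 1, LT = x.
g_2 = y^3 + y, LT = y^3.
r = 19/3y, LT = y.

The S-polynomials (S(g_1,g_2), S(g_1,r), S(g_2,r)) all reduce to 0 modulo the current basis, so we have a Gröbner basis.
Inter-reduce: drop elements whose leading term is divisible by another's, tail-reduce, and make monic.
Reduced Gröbner basis: {x + 1, y}.
The reduced Gröbner basis of I + (p) is {x + 1, y} ≠ {1}, a proper ideal, so the enlarged system stays consistent: p is independent of I, with normal form 19/3y.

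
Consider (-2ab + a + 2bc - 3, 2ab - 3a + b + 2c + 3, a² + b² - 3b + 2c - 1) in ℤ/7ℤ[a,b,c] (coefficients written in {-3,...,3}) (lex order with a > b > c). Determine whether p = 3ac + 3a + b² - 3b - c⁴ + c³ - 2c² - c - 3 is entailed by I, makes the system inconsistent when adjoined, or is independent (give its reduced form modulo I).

3ac + 3a + b² - 3b - c⁴ + c³ - 2c² - c - 3 lies in I (it reduces to 0).

First compute the reduced Gröbner basis of I by Buchberger's algorithm.
f_1 = -2ab + a + 2bc - 3, LT = ab.
f_2 = 2ab - 3a + b + 2c + 3, LT = ab.
f_3 = a² + b² - 3b + 2c - 1, LT = a².

S(f_1,f_2): lcm = ab. S = a - bc + 3b - c.
  reduce S modulo (f_1, f_2, f_3):
  remainder a - bc + 3b - c ≠ 0; add h_4 = a - bc + 3b - c to the basis.

S(f_1,f_3): lcm = a²b. S = 3a² - abc - 2a - b³ + 3b² - 2bc + b.
  reduce S modulo (f_1, f_2, f_3, h_4):
  remainder -b³ + 2bc² + bc + 2b + 3c² - 3c + 3 ≠ 0; add h_5 = -b³ + 2bc² + bc + 2b + 3c² - 3c + 3 to the basis.

S(f_2,f_3): lcm = a²b. S = 2a² - 3ab + ac - 2a - b³ + 3b² - 2bc + b.
  reduce S modulo (f_1, f_2, f_3, h_4, h_5):
  remainder b² - bc² - 2bc - 2b - 2c² - c ≠ 0; add h_6 = b² - bc² - 2bc - 2b - 2c² - c to the basis.

S(f_1,h_4): lcm = ab. S = 3a + b²c - 3b² - 2.
  reduce S modulo (f_1, f_2, f_3, h_4, h_5, h_6):
  remainder bc³ - bc² - bc - b + 2c³ + 2c² - 2 ≠ 0; add h_7 = bc³ - bc² - bc - b + 2c³ + 2c² - 2 to the basis.

S(f_2,h_5): lcm = ab³. S = 2ab² + 2abc² + abc + 2ab + 3ac² - 3ac + 3a - 3b³ + b²c - 2b².
  reduce S modulo (f_1, f_2, f_3, h_4, h_5, h_6, h_7):
  remainder -3bc² + 2bc - c³ - 2c² + 3c + 1 ≠ 0; add h_8 = -3bc² + 2bc - c³ - 2c² + 3c + 1 to the basis.

S(f_1,h_7): lcm = abc³. S = abc² + abc + ab + ac³ - 2ac² + 2a - bc⁴ - 2c³.
  reduce S modulo (f_1, f_2, f_3, h_4, h_5, h_6, h_7, h_8):
  remainder -bc + 3b + c⁴ - 2c³ + 2c² - 3 ≠ 0; add h_9 = -bc + 3b + c⁴ - 2c³ + 2c² - 3 to the basis.

S(h_5,h_7): lcm = b³c³. S = b³c² + b³c + b³ - 2b²c³ - 2b²c² + 2b² - 2bc⁵ - bc⁴ - 2bc³ - 3c⁵ + 3c⁴ - 3c³.
  reduce S modulo (f_1, f_2, f_3, h_4, h_5, h_6, h_7, h_8, h_9):
  remainder c⁵ - 2c⁴ + 3c² + 3c + 2 ≠ 0; add h_10 = c⁵ - 2c⁴ + 3c² + 3c + 2 to the basis.

The other S-polynomials (S(f_2,h_4), S(f_3,h_4), S(f_1,h_5), S(f_3,h_5), S(h_4,h_5), S(f_1,h_6), S(f_2,h_6), S(f_3,h_6), S(h_4,h_6), S(h_5,h_6), S(f_2,h_7), S(f_3,h_7), S(h_4,h_7), S(h_6,h_7), S(f_1,h_8), S(f_2,h_8), S(f_3,h_8), S(h_4,h_8), S(h_5,h_8), S(h_6,h_8), S(h_7,h_8), S(f_1,h_9), S(f_2,h_9), S(f_3,h_9), S(h_4,h_9), S(h_5,h_9), S(h_6,h_9), S(h_7,h_9), S(h_8,h_9), S(f_1,h_10), S(f_2,h_10), S(f_3,h_10), S(h_4,h_10), S(h_5,h_10), S(h_6,h_10), S(h_7,h_10), S(h_8,h_10), S(h_9,h_10)) all reduce to 0 modulo the current basis, so we have a Gröbner basis.
Inter-reduce: drop elements whose leading term is divisible by another's, tail-reduce, and make monic.
Reduced Gröbner basis: {a - c⁴ + 2c³ - 2c² - c + 3, b² - 3b + 2c⁴ + c³ - 2c² - 2c + 3, bc - 3b - c⁴ + 2c³ - 2c² + 3, c⁵ - 2c⁴ + 3c² + 3c + 2}.
Label its elements g_1 = a - c⁴ + 2c³ - 2c² - c + 3, g_2 = b² - 3b + 2c⁴ + c³ - 2c² - 2c + 3, g_3 = bc - 3b - c⁴ + 2c³ - 2c² + 3, g_4 = c⁵ - 2c⁴ + 3c² + 3c + 2.

Reduce p = 3ac + 3a + b² - 3b - c⁴ + c³ - 2c² - c - 3 modulo G:
  leading term ac: subtract (3c)·g_1 from 3ac + 3a + b² - 3b - c⁴ + c³ - 2c² - c - 3 → 3a + b² - 3b + 3c⁵ + c² - 3c - 3
  leading term a: subtract (3)·g_1 from 3a + b² - 3b + 3c⁵ + c² - 3c - 3 → b² - 3b + 3c⁵ + 3c⁴ + c³ + 2
  leading term b²: subtract (1)·g_2 from b² - 3b + 3c⁵ + 3c⁴ + c³ + 2 → 3c⁵ + c⁴ + 2c² + 2c - 1
  leading term c⁵: subtract (3)·g_4 from 3c⁵ + c⁴ + 2c² + 2c - 1 → 0
  normal form = 0.
Since the normal form is 0, p ∈ I.

Ideal membership is decidable via reduction modulo a Gröbner basis.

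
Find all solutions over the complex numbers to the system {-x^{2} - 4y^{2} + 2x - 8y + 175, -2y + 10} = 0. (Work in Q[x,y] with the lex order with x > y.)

{(-5, 5), (7, 5)}

Compute a lex Gröbner basis by Buchberger's algorithm.
f_1 = -x^{2} + 2x - 4y^{2} - 8y + 175, LT = x^{2}.
f_2 = -2y + 10, LT = y.

S(f_1,f_2): leading monomials are coprime, so the S-polynomial reduces to 0 (Buchberger's first criterion).
Every S-polynomial of the final basis reduces to 0, so we have a Gröbner basis.
Inter-reduce: drop elements whose leading term is divisible by another's, tail-reduce, and make monic.
Reduced Gröbner basis: {x^{2} - 2x - 35, y - 5}.

Elimination: the polynomial y - 5 lies in the elimination ideal for y, so y ∈ {5}. For each such y, the remaining basis elements (now univariate) give the rest of the solution.
  y = 5: the earlier basis element becomes x^{2} - 2x - 35 = 0, giving x = -5, 7 — points (-5, 5), (7, 5).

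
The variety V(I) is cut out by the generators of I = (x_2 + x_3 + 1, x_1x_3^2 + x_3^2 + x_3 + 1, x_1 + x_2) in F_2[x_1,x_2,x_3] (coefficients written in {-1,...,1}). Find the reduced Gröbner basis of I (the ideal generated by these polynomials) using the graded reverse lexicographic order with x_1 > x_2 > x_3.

G = {x_3^3 + x_3 + 1, x_1 + x_3 + 1, x_2 + x_3 + 1}

This is the nonlinear analogue of row-reducing a linear system.

f_1 = x_2 + x_3 + 1, LT = x_2.
f_2 = x_1x_3^2 + x_3^2 + x_3 + 1, LT = x_1x_3^2.
f_3 = x_1 + x_2, LT = x_1.

S(f_2,f_3): lcm = x_1x_3^2. S = x_2x_3^2 + x_3^2 + x_3 + 1.
  reduce S modulo (f_1, f_2, f_3):
  remainder x_3^3 + x_3 + 1 ≠ 0; add g_4 = x_3^3 + x_3 + 1 to the basis.

The other S-polynomials (S(f_1,f_2), S(f_1,f_3), S(f_1,g_4), S(f_2,g_4), S(f_3,g_4)) all reduce to 0 modulo the current basis, so we have a Gröbner basis.
Inter-reduce: drop elements whose leading term is divisible by another's, tail-reduce, and make monic.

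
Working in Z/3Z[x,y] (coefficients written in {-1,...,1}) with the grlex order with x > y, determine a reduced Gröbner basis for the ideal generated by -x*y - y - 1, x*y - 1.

f_1 = -x*y - y - 1, LT = x*y.
f_2 = x*y - 1, LT = x*y.

S(f_1,f_2): lcm = x*y. S = y - 1.
  reduce S modulo (f_1, f_2):
  remainder y - 1 ≠ 0; add g_3 = y - 1 to the basis.

S(f_1,g_3): lcm = x*y. S = x + y + 1.
  reduce S modulo (f_1, f_2, g_3):
  remainder x - 1 ≠ 0; add g_4 = x - 1 to the basis.

The other S-polynomials (S(f_2,g_3), S(f_1,g_4), S(f_2,g_4), S(g_3,g_4)) all reduce to 0 modulo the current basis, so we have a Gröbner basis.
Inter-reduce: drop elements whose leading term is divisible by another's, tail-reduce, and make monic.

G = {x - 1, y - 1}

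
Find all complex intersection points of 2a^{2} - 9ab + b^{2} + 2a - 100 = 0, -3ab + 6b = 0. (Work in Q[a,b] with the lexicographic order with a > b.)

{(2, -4), (-1/2 + sqrt(201)/2, 0), (-sqrt(201)/2 - 1/2, 0), (2, 22)}

Compute a lex Gröbner basis by Buchberger's algorithm.
f_1 = 2a^{2} - 9ab + 2a + b^{2} - 100, LT = a^{2}.
f_2 = -3ab + 6b, LT = ab.

S(f_1,f_2): lcm = a^{2}b. S = -\tfrac{9}{2}ab^{2} + 3ab + \tfrac{1}{2}b^{3} - 50b.
  leading term ab^{2}: subtract (\tfrac{3}{2}b)·f_2 from -\tfrac{9}{2}ab^{2} + 3ab + \tfrac{1}{2}b^{3} - 50b → 3ab + \tfrac{1}{2}b^{3} - 9b^{2} - 50b
  leading term ab: subtract (-1)·f_2 from 3ab + \tfrac{1}{2}b^{3} - 9b^{2} - 50b → \tfrac{1}{2}b^{3} - 9b^{2} - 44b
  leading term b^{3}: no divisor's leading term divides it; move \tfrac{1}{2}b^{3} to the remainder.
  leading term b^{2}: no divisor's leading term divides it; move -9b^{2} to the remainder.
  leading term b: no divisor's leading term divides it; move -44b to the remainder.
  remainder \tfrac{1}{2}b^{3} - 9b^{2} - 44b ≠ 0; add h_3 = \tfrac{1}{2}b^{3} - 9b^{2} - 44b to the basis.

The other S-polynomials (S(f_1,h_3), S(f_2,h_3)) all reduce to 0 modulo the current basis, so we have a Gröbner basis.
Inter-reduce: drop elements whose leading term is divisible by another's, tail-reduce, and make monic.
Reduced Gröbner basis: {a^{2} + a + \tfrac{1}{2}b^{2} - 9b - 50, ab - 2b, b^{3} - 18b^{2} - 88b}.

Since the basis is lex-ordered, b^{3} - 18b^{2} - 88b is univariate in b. Its roots are {-4, 0, 22}. Back-substituting each root into the other basis elements fixes the other coordinates.
  b = -4: the earlier basis elements become a^{2} + a - 6 = 0; -4a + 8 = 0, giving a = 2 — point (2, -4).
  b = 0: the earlier basis element becomes a^{2} + a - 50 = 0, giving a = -1/2 + sqrt(201)/2, -sqrt(201)/2 - 1/2 — points (-1/2 + sqrt(201)/2, 0), (-sqrt(201)/2 - 1/2, 0).
  b = 22: the earlier basis elements become a^{2} + a - 6 = 0; 22a - 44 = 0, giving a = 2 — point (2, 22).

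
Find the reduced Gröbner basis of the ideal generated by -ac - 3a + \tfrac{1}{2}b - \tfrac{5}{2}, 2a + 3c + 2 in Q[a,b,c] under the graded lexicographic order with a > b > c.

G = {c^{2} + \tfrac{1}{3}b + \tfrac{11}{3}c + \tfrac{1}{3}, a + \tfrac{3}{2}c + 1}

Buchberger's algorithm terminates because the ascending chain of leading-term ideals stabilizes.

f_1 = -ac - 3a + \tfrac{1}{2}b - \tfrac{5}{2}, LT = ac.
f_2 = 2a + 3c + 2, LT = a.

S(f_1,f_2): lcm = ac. S = -\tfrac{3}{2}c^{2} + 3a - \tfrac{1}{2}b - c + \tfrac{5}{2}.
  leading term c^{2}: no divisor's leading term divides it; move -\tfrac{3}{2}c^{2} to the remainder.
  leading term a: subtract (\tfrac{3}{2})·f_2 from 3a - \tfrac{1}{2}b - c + \tfrac{5}{2} → -\tfrac{1}{2}b - \tfrac{11}{2}c - \tfrac{1}{2}
  leading term b: no divisor's leading term divides it; move -\tfrac{1}{2}b to the remainder.
  leading term c: no divisor's leading term divides it; move -\tfrac{11}{2}c to the remainder.
  leading term 1: no divisor's leading term divides it; move -\tfrac{1}{2} to the remainder.
  remainder -\tfrac{3}{2}c^{2} - \tfrac{1}{2}b - \tfrac{11}{2}c - \tfrac{1}{2} ≠ 0; add g_3 = -\tfrac{3}{2}c^{2} - \tfrac{1}{2}b - \tfrac{11}{2}c - \tfrac{1}{2} to the basis.

S(f_1,g_3): lcm = ac^{2}. S = -\tfrac{1}{3}ab - \tfrac{2}{3}ac - \tfrac{1}{2}bc - \tfrac{1}{3}a + \tfrac{5}{2}c.
  leading term ab: subtract (-\tfrac{1}{6}b)·f_2 from -\tfrac{1}{3}ab - \tfrac{2}{3}ac - \tfrac{1}{2}bc - \tfrac{1}{3}a + \tfrac{5}{2}c → -\tfrac{2}{3}ac - \tfrac{1}{3}a + \tfrac{1}{3}b + \tfrac{5}{2}c
  leading term ac: subtract (\tfrac{2}{3})·f_1 from -\tfrac{2}{3}ac - \tfrac{1}{3}a + \tfrac{1}{3}b + \tfrac{5}{2}c → \tfrac{5}{3}a + \tfrac{5}{2}c + \tfrac{5}{3}
  leading term a: subtract (\tfrac{5}{6})·f_2 from \tfrac{5}{3}a + \tfrac{5}{2}c + \tfrac{5}{3} → 0
  remainder 0.

S(f_2,g_3): leading monomials are coprime, so the S-polynomial reduces to 0 (Buchberger's first criterion).
Every S-polynomial of the final basis reduces to 0, so we have a Gröbner basis.
Inter-reduce: drop elements whose leading term is divisible by another's, tail-reduce, and make monic.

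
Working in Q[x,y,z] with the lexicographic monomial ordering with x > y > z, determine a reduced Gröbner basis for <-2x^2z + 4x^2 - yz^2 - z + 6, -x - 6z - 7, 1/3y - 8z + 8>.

f_1 = -2x^2z + 4x^2 - yz^2 - z + 6, LT = x^2z.
f_2 = -x - 6z - 7, LT = x.
f_3 = 1/3y - 8z + 8, LT = y.

S(f_1,f_2): lcm = x^2z. S = -2x^2 - 6xz^2 - 7xz + 1/2yz^2 + 1/2z - 3.
  leading term x^2: subtract (2x)·f_2 from -2x^2 - 6xz^2 - 7xz + 1/2yz^2 + 1/2z - 3 → -6xz^2 + 5xz + 14x + 1/2yz^2 + 1/2z - 3
  leading term xz^2: subtract (6z^2)·f_2 from -6xz^2 + 5xz + 14x + 1/2yz^2 + 1/2z - 3 → 5xz + 14x + 1/2yz^2 + 36z^3 + 42z^2 + 1/2z - 3
  leading term xz: subtract (-5z)·f_2 from 5xz + 14x + 1/2yz^2 + 36z^3 + 42z^2 + 1/2z - 3 → 14x + 1/2yz^2 + 36z^3 + 12z^2 - 69/2z - 3
  leading term x: subtract (-14)·f_2 from 14x + 1/2yz^2 + 36z^3 + 12z^2 - 69/2z - 3 → 1/2yz^2 + 36z^3 + 12z^2 - 237/2z - 101
  leading term yz^2: subtract (3/2z^2)·f_3 from 1/2yz^2 + 36z^3 + 12z^2 - 237/2z - 101 → 48z^3 - 237/2z - 101
  leading term z^3: no divisor's leading term divides it; move 48z^3 to the remainder.
  leading term z: no divisor's leading term divides it; move -237/2z to the remainder.
  leading term 1: no divisor's leading term divides it; move -101 to the remainder.
  remainder 48z^3 - 237/2z - 101 ≠ 0; add g_4 = 48z^3 - 237/2z - 101 to the basis.

The other S-polynomials (S(f_1,f_3), S(f_2,f_3), S(f_1,g_4), S(f_2,g_4), S(f_3,g_4)) all reduce to 0 modulo the current basis, so we have a Gröbner basis.
Inter-reduce: drop elements whose leading term is divisible by another's, tail-reduce, and make monic.

G = {x + 6z + 7, y - 24z + 24, z^3 - 79/32z - 101/48}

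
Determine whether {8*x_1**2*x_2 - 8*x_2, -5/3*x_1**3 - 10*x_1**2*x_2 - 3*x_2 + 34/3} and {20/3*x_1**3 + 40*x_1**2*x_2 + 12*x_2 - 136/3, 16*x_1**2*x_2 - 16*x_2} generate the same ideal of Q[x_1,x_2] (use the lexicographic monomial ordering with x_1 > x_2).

Two ideals are equal iff their reduced Gröbner bases coincide (the reduced basis is unique for a fixed ordering).
Buchberger on the first generating set:
f_1 = 8*x_1**2*x_2 - 8*x_2, LT = x_1**2*x_2.
f_2 = -5/3*x_1**3 - 10*x_1**2*x_2 - 3*x_2 + 34/3, LT = x_1**3.

S(f_1,f_2): lcm = x_1**3*x_2. S = -6*x_1**2*x_2**2 - x_1*x_2 - 9/5*x_2**2 + 34/5*x_2.
  leading term x_1**2*x_2**2: subtract (-3/4*x_2)·f_1 from -6*x_1**2*x_2**2 - x_1*x_2 - 9/5*x_2**2 + 34/5*x_2 → -x_1*x_2 - 39/5*x_2**2 + 34/5*x_2
  leading term x_1*x_2: no divisor's leading term divides it; move -x_1*x_2 to the remainder.
  leading term x_2**2: no divisor's leading term divides it; move -39/5*x_2**2 to the remainder.
  leading term x_2: no divisor's leading term divides it; move 34/5*x_2 to the remainder.
  remainder -x_1*x_2 - 39/5*x_2**2 + 34/5*x_2 ≠ 0; add g_3 = -x_1*x_2 - 39/5*x_2**2 + 34/5*x_2 to the basis.

S(f_1,g_3): lcm = x_1**2*x_2. S = -39/5*x_1*x_2**2 + 34/5*x_1*x_2 - x_2.
  leading term x_1*x_2**2: subtract (39/5*x_2)·g_3 from -39/5*x_1*x_2**2 + 34/5*x_1*x_2 - x_2 → 34/5*x_1*x_2 + 1521/25*x_2**3 - 1326/25*x_2**2 - x_2
  leading term x_1*x_2: subtract (-34/5)·g_3 from 34/5*x_1*x_2 + 1521/25*x_2**3 - 1326/25*x_2**2 - x_2 → 1521/25*x_2**3 - 2652/25*x_2**2 + 1131/25*x_2
  leading term x_2**3: no divisor's leading term divides it; move 1521/25*x_2**3 to the remainder.
  leading term x_2**2: no divisor's leading term divides it; move -2652/25*x_2**2 to the remainder.
  leading term x_2: no divisor's leading term divides it; move 1131/25*x_2 to the remainder.
  remainder 1521/25*x_2**3 - 2652/25*x_2**2 + 1131/25*x_2 ≠ 0; add g_4 = 1521/25*x_2**3 - 2652/25*x_2**2 + 1131/25*x_2 to the basis.

The other S-polynomials (S(f_2,g_3), S(f_1,g_4), S(f_2,g_4), S(g_3,g_4)) all reduce to 0 modulo the current basis, so we have a Gröbner basis.
Inter-reduce: drop elements whose leading term is divisible by another's, tail-reduce, and make monic.
Reduced Gröbner basis: {x_1**3 + 39/5*x_2 - 34/5, x_1*x_2 + 39/5*x_2**2 - 34/5*x_2, x_2**3 - 68/39*x_2**2 + 29/39*x_2}.

Buchberger on the second generating set:
h_1 = 20/3*x_1**3 + 40*x_1**2*x_2 + 12*x_2 - 136/3, LT = x_1**3.
h_2 = 16*x_1**2*x_2 - 16*x_2, LT = x_1**2*x_2.

S(h_1,h_2): lcm = x_1**3*x_2. S = 6*x_1**2*x_2**2 + x_1*x_2 + 9/5*x_2**2 - 34/5*x_2.
  leading term x_1**2*x_2**2: subtract (3/8*x_2)·h_2 from 6*x_1**2*x_2**2 + x_1*x_2 + 9/5*x_2**2 - 34/5*x_2 → x_1*x_2 + 39/5*x_2**2 - 34/5*x_2
  leading term x_1*x_2: no divisor's leading term divides it; move x_1*x_2 to the remainder.
  leading term x_2**2: no divisor's leading term divides it; move 39/5*x_2**2 to the remainder.
  leading term x_2: no divisor's leading term divides it; move -34/5*x_2 to the remainder.
  remainder x_1*x_2 + 39/5*x_2**2 - 34/5*x_2 ≠ 0; add k_3 = x_1*x_2 + 39/5*x_2**2 - 34/5*x_2 to the basis.

S(h_2,k_3): lcm = x_1**2*x_2. S = -39/5*x_1*x_2**2 + 34/5*x_1*x_2 - x_2.
  leading term x_1*x_2**2: subtract (-39/5*x_2)·k_3 from -39/5*x_1*x_2**2 + 34/5*x_1*x_2 - x_2 → 34/5*x_1*x_2 + 1521/25*x_2**3 - 1326/25*x_2**2 - x_2
  leading term x_1*x_2: subtract (34/5)·k_3 from 34/5*x_1*x_2 + 1521/25*x_2**3 - 1326/25*x_2**2 - x_2 → 1521/25*x_2**3 - 2652/25*x_2**2 + 1131/25*x_2
  leading term x_2**3: no divisor's leading term divides it; move 1521/25*x_2**3 to the remainder.
  leading term x_2**2: no divisor's leading term divides it; move -2652/25*x_2**2 to the remainder.
  leading term x_2: no divisor's leading term divides it; move 1131/25*x_2 to the remainder.
  remainder 1521/25*x_2**3 - 2652/25*x_2**2 + 1131/25*x_2 ≠ 0; add k_4 = 1521/25*x_2**3 - 2652/25*x_2**2 + 1131/25*x_2 to the basis.

The other S-polynomials (S(h_1,k_3), S(h_1,k_4), S(h_2,k_4), S(k_3,k_4)) all reduce to 0 modulo the current basis, so we have a Gröbner basis.
Inter-reduce: drop elements whose leading term is divisible by another's, tail-reduce, and make monic.
Reduced Gröbner basis: {x_1**3 + 39/5*x_2 - 34/5, x_1*x_2 + 39/5*x_2**2 - 34/5*x_2, x_2**3 - 68/39*x_2**2 + 29/39*x_2}.

The two bases agree; hence the ideals are identical.

Yes, the ideals are equal.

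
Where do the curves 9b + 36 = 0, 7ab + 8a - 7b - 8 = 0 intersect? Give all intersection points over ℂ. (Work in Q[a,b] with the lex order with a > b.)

Compute a lex Gröbner basis by Buchberger's algorithm.
f_1 = 9b + 36, LT = b.
f_2 = 7ab + 8a - 7b - 8, LT = ab.

S(f_1,f_2): lcm = ab. S = 20/7a + b + 8/7.
  reduce S modulo (f_1, f_2):
  remainder 20/7a - 20/7 ≠ 0; add h_3 = 20/7a - 20/7 to the basis.

The other S-polynomials (S(f_1,h_3), S(f_2,h_3)) all reduce to 0 modulo the current basis, so we have a Gröbner basis.
Inter-reduce: drop elements whose leading term is divisible by another's, tail-reduce, and make monic.
Reduced Gröbner basis: {a - 1, b + 4}.

A lex Gröbner basis eliminates variables successively. Here b + 4 depends only on b, with roots {-4}; lifting each root through the earlier basis elements recovers the full solutions.
  b = -4: the earlier basis element becomes a - 1 = 0, giving a = 1 — point (1, -4).
Zero-dimensionality of the ideal guarantees finitely many solutions over ℂ.

{(1, -4)}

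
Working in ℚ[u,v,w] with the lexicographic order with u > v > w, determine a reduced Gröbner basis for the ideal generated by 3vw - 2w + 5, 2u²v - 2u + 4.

f_1 = 3vw - 2w + 5, LT = vw.
f_2 = 2u²v - 2u + 4, LT = u²v.

S(f_1,f_2): lcm = u²vw. S = -⅔u²w + 5/3u² + uw - 2w.
  leading term u²w: no divisor's leading term divides it; move -⅔u²w to the remainder.
  leading term u²: no divisor's leading term divides it; move 5/3u² to the remainder.
  leading term uw: no divisor's leading term divides it; move uw to the remainder.
  leading term w: no divisor's leading term divides it; move -2w to the remainder.
  remainder -⅔u²w + 5/3u² + uw - 2w ≠ 0; add g_3 = -⅔u²w + 5/3u² + uw - 2w to the basis.

S(f_1,g_3): lcm = u²vw. S = 5/2u²v - ⅔u²w + 5/3u² + 3/2uvw - 3vw.
  leading term u²v: subtract (5/4)·f_2 from 5/2u²v - ⅔u²w + 5/3u² + 3/2uvw - 3vw → -⅔u²w + 5/3u² + 3/2uvw + 5/2u - 3vw - 5
  leading term u²w: subtract (1)·g_3 from -⅔u²w + 5/3u² + 3/2uvw + 5/2u - 3vw - 5 → 3/2uvw - uw + 5/2u - 3vw + 2w - 5
  leading term uvw: subtract (½u)·f_1 from 3/2uvw - uw + 5/2u - 3vw + 2w - 5 → -3vw + 2w - 5
  leading term vw: subtract (-1)·f_1 from -3vw + 2w - 5 → 0
  remainder 0.

S(f_2,g_3): lcm = u²vw. S = 5/2u²v + 3/2uvw - uw - 3vw + 2w.
  leading term u²v: subtract (5/4)·f_2 from 5/2u²v + 3/2uvw - uw - 3vw + 2w → 3/2uvw - uw + 5/2u - 3vw + 2w - 5
  leading term uvw: subtract (½u)·f_1 from 3/2uvw - uw + 5/2u - 3vw + 2w - 5 → -3vw + 2w - 5
  leading term vw: subtract (-1)·f_1 from -3vw + 2w - 5 → 0
  remainder 0.

Every S-polynomial of the final basis reduces to 0, so we have a Gröbner basis.

G = {u²v - u + 2, u²w - 5/2u² - 3/2uw + 3w, vw - ⅔w + 5/3}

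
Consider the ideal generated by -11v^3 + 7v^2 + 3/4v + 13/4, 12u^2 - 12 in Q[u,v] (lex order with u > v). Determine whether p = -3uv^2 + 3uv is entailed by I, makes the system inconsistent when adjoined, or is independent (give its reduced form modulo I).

First compute the reduced Gröbner basis of I by Buchberger's algorithm.
f_1 = -11v^3 + 7v^2 + 3/4v + 13/4, LT = v^3.
f_2 = 12u^2 - 12, LT = u^2.

The S-polynomials (S(f_1,f_2)) all reduce to 0 modulo the current basis, so we have a Gröbner basis.
Inter-reduce: drop elements whose leading term is divisible by another's, tail-reduce, and make monic.
Reduced Gröbner basis: {u^2 - 1, v^3 - 7/11v^2 - 3/44v - 13/44}.
Label its elements g_1 = u^2 - 1, g_2 = v^3 - 7/11v^2 - 3/44v - 13/44.

Reduce p = -3uv^2 + 3uv modulo G:
  leading term uv^2: no divisor's leading term divides it; move -3uv^2 to the remainder.
  leading term uv: no divisor's leading term divides it; move 3uv to the remainder.
  normal form = -3uv^2 + 3uv.
The normal form is nonzero, so p ∉ I. Since p minus its normal form lies in I, I + (p) = I + (r) where r = -3uv^2 + 3uv; decide whether this ideal is the whole ring.
Run Buchberger on G together with r (pairs among the g_i already reduce to 0 since G is a Gröbner basis):
g_1 = u^2 - 1, LT = u^2.
g_2 = v^3 - 7/11v^2 - 3/44v - 13/44, LT = v^3.
r = -3uv^2 + 3uv, LT = uv^2.

S(g_1,r): lcm = u^2v^2. S = u^2v - v^2.
  leading term u^2v: subtract (v)·g_1 from u^2v - v^2 → -v^2 + v
  leading term v^2: no divisor's leading term divides it; move -v^2 to the remainder.
  leading term v: no divisor's leading term divides it; move v to the remainder.
  remainder -v^2 + v ≠ 0; add m_4 = -v^2 + v to the basis.

S(g_2,r): lcm = uv^3. S = 4/11uv^2 - 3/44uv - 13/44u.
  leading term uv^2: subtract (-4/33)·r from 4/11uv^2 - 3/44uv - 13/44u → 13/44uv - 13/44u
  leading term uv: no divisor's leading term divides it; move 13/44uv to the remainder.
  leading term u: no divisor's leading term divides it; move -13/44u to the remainder.
  remainder 13/44uv - 13/44u ≠ 0; add m_5 = 13/44uv - 13/44u to the basis.

S(g_2,m_4): lcm = v^3. S = 4/11v^2 - 3/44v - 13/44.
  leading term v^2: subtract (-4/11)·m_4 from 4/11v^2 - 3/44v - 13/44 → 13/44v - 13/44
  leading term v: no divisor's leading term divides it; move 13/44v to the remainder.
  leading term 1: no divisor's leading term divides it; move -13/44 to the remainder.
  remainder 13/44v - 13/44 ≠ 0; add m_6 = 13/44v - 13/44 to the basis.

The other S-polynomials (S(g_1,g_2), S(g_1,m_4), S(r,m_4), S(g_1,m_5), S(g_2,m_5), S(r,m_5), S(m_4,m_5), S(g_1,m_6), S(g_2,m_6), S(r,m_6), S(m_4,m_6), S(m_5,m_6)) all reduce to 0 modulo the current basis, so we have a Gröbner basis.
Inter-reduce: drop elements whose leading term is divisible by another's, tail-reduce, and make monic.
Reduced Gröbner basis: {u^2 - 1, v - 1}.
The reduced Gröbner basis of I + (p) is {u^2 - 1, v - 1} ≠ {1}, a proper ideal, so the enlarged system stays consistent: p is independent of I, with normal form -3uv^2 + 3uv.

Ideal membership is decidable via reduction modulo a Gröbner basis.

-3uv^2 + 3uv is independent of I; its normal form modulo I is -3uv^2 + 3uv.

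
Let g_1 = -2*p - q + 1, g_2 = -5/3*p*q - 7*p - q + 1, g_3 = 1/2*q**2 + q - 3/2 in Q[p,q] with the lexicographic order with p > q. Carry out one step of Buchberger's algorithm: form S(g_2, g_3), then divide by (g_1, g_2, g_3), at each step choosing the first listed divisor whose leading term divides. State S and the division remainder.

S(g_2, g_3) = 11/5*p*q + 3*p + 3/5*q**2 - 3/5*q; remainder on division = 0.

lcm(LM(g_2), LM(g_3)) = p*q**2.
S = (lcm/LT(g_2))·g_2 − (lcm/LT(g_3))·g_3 = 11/5*p*q + 3*p + 3/5*q**2 - 3/5*q.
Reduce S modulo (g_1, g_2, g_3) in that order:
  leading term p*q: subtract (-11/10*q)·g_1 from 11/5*p*q + 3*p + 3/5*q**2 - 3/5*q → 3*p - 1/2*q**2 + 1/2*q
  leading term p: subtract (-3/2)·g_1 from 3*p - 1/2*q**2 + 1/2*q → -1/2*q**2 - q + 3/2
  leading term q**2: subtract (-1)·g_3 from -1/2*q**2 - q + 3/2 → 0
The remainder is 0, so this S-polynomial contributes no new basis element.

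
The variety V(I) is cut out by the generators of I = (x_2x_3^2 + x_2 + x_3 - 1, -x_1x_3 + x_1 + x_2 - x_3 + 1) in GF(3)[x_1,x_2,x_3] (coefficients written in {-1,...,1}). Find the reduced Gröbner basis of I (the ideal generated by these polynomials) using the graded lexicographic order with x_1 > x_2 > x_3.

G = {x_1^2x_2 + x_1x_2^2 - x_2^3 + x_1x_2 + x_2^2, x_2^2x_3 - x_1x_2 + x_2^2, x_2x_3^2 + x_2 + x_3 - 1, x_1x_3 - x_1 - x_2 + x_3 - 1}

f_1 = x_2x_3^2 + x_2 + x_3 - 1, LT = x_2x_3^2.
f_2 = -x_1x_3 + x_1 + x_2 - x_3 + 1, LT = x_1x_3.

S(f_1,f_2): lcm = x_1x_2x_3^2. S = x_1x_2x_3 + x_2^2x_3 - x_2x_3^2 + x_1x_2 + x_1x_3 + x_2x_3 - x_1.
  leading term x_1x_2x_3: subtract (-x_2)·f_2 from x_1x_2x_3 + x_2^2x_3 - x_2x_3^2 + x_1x_2 + x_1x_3 + x_2x_3 - x_1 → x_2^2x_3 - x_2x_3^2 - x_1x_2 + x_1x_3 + x_2^2 - x_1 + x_2
  leading term x_2^2x_3: no divisor's leading term divides it; move x_2^2x_3 to the remainder.
  leading term x_2x_3^2: subtract (-1)·f_1 from -x_2x_3^2 - x_1x_2 + x_1x_3 + x_2^2 - x_1 + x_2 → -x_1x_2 + x_1x_3 + x_2^2 - x_1 - x_2 + x_3 - 1
  leading term x_1x_2: no divisor's leading term divides it; move -x_1x_2 to the remainder.
  leading term x_1x_3: subtract (-1)·f_2 from x_1x_3 + x_2^2 - x_1 - x_2 + x_3 - 1 → x_2^2
  leading term x_2^2: no divisor's leading term divides it; move x_2^2 to the remainder.
  remainder x_2^2x_3 - x_1x_2 + x_2^2 ≠ 0; add g_3 = x_2^2x_3 - x_1x_2 + x_2^2 to the basis.

S(f_2,g_3): lcm = x_1x_2^2x_3. S = x_1^2x_2 + x_1x_2^2 - x_2^3 + x_2^2x_3 - x_2^2.
  leading term x_1^2x_2: no divisor's leading term divides it; move x_1^2x_2 to the remainder.
  leading term x_1x_2^2: no divisor's leading term divides it; move x_1x_2^2 to the remainder.
  leading term x_2^3: no divisor's leading term divides it; move -x_2^3 to the remainder.
  leading term x_2^2x_3: subtract (1)·g_3 from x_2^2x_3 - x_2^2 → x_1x_2 + x_2^2
  leading term x_1x_2: no divisor's leading term divides it; move x_1x_2 to the remainder.
  leading term x_2^2: no divisor's leading term divides it; move x_2^2 to the remainder.
  remainder x_1^2x_2 + x_1x_2^2 - x_2^3 + x_1x_2 + x_2^2 ≠ 0; add g_4 = x_1^2x_2 + x_1x_2^2 - x_2^3 + x_1x_2 + x_2^2 to the basis.

The other S-polynomials (S(f_1,g_3), S(f_1,g_4), S(f_2,g_4), S(g_3,g_4)) all reduce to 0 modulo the current basis, so we have a Gröbner basis.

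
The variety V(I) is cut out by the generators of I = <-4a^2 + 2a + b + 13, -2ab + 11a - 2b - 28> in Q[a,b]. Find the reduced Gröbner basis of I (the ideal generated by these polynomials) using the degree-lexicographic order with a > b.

f_1 = -4a^2 + 2a + b + 13, LT = a^2.
f_2 = -2ab + 11a - 2b - 28, LT = ab.

S(f_1,f_2): lcm = a^2b. S = 11/2a^2 - 3/2ab - 1/4b^2 - 14a - 13/4b.
  leading term a^2: subtract (-11/8)·f_1 from 11/2a^2 - 3/2ab - 1/4b^2 - 14a - 13/4b → -3/2ab - 1/4b^2 - 45/4a - 15/8b + 143/8
  leading term ab: subtract (3/4)·f_2 from -3/2ab - 1/4b^2 - 45/4a - 15/8b + 143/8 → -1/4b^2 - 39/2a - 3/8b + 311/8
  leading term b^2: no divisor's leading term divides it; move -1/4b^2 to the remainder.
  leading term a: no divisor's leading term divides it; move -39/2a to the remainder.
  leading term b: no divisor's leading term divides it; move -3/8b to the remainder.
  leading term 1: no divisor's leading term divides it; move 311/8 to the remainder.
  remainder -1/4b^2 - 39/2a - 3/8b + 311/8 ≠ 0; add g_3 = -1/4b^2 - 39/2a - 3/8b + 311/8 to the basis.

The other S-polynomials (S(f_1,g_3), S(f_2,g_3)) all reduce to 0 modulo the current basis, so we have a Gröbner basis.

G = {a^2 - 1/2a - 1/4b - 13/4, ab - 11/2a + b + 14, b^2 + 78a + 3/2b - 311/2}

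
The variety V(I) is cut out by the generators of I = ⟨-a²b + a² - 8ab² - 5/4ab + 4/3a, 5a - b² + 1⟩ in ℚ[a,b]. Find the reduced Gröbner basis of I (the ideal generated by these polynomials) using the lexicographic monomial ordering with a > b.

G = {a - ⅕b² + ⅕, b⁵ + 39b⁴ + 17/4b³ - 134/3b² - 21/4b + 17/3}

f_1 = -a²b + a² - 8ab² - 5/4ab + 4/3a, LT = a²b.
f_2 = 5a - b² + 1, LT = a.

S(f_1,f_2): lcm = a²b. S = -a² + ⅕ab³ + 8ab² + 21/20ab - 4/3a.
  reduce S modulo (f_1, f_2):
  remainder 1/25b⁵ + 39/25b⁴ + 17/100b³ - 134/75b² - 21/100b + 17/75 ≠ 0; add g_3 = 1/25b⁵ + 39/25b⁴ + 17/100b³ - 134/75b² - 21/100b + 17/75 to the basis.

The other S-polynomials (S(f_1,g_3), S(f_2,g_3)) all reduce to 0 modulo the current basis, so we have a Gröbner basis.
Inter-reduce: drop elements whose leading term is divisible by another's, tail-reduce, and make monic.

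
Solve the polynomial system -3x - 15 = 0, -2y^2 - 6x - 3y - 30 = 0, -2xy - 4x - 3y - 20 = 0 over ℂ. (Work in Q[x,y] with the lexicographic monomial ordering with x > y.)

Compute a lex Gröbner basis by Buchberger's algorithm.
f_1 = -3x - 15, LT = x.
f_2 = -6x - 2y^2 - 3y - 30, LT = x.
f_3 = -2xy - 4x - 3y - 20, LT = xy.

S(f_1,f_2): lcm = x. S = -1/3y^2 - 1/2y.
  leading term y^2: no divisor's leading term divides it; move -1/3y^2 to the remainder.
  leading term y: no divisor's leading term divides it; move -1/2y to the remainder.
  remainder -1/3y^2 - 1/2y ≠ 0; add h_4 = -1/3y^2 - 1/2y to the basis.

S(f_1,f_3): lcm = xy. S = -2x + 7/2y - 10.
  leading term x: subtract (2/3)·f_1 from -2x + 7/2y - 10 → 7/2y
  leading term y: no divisor's leading term divides it; move 7/2y to the remainder.
  remainder 7/2y ≠ 0; add h_5 = 7/2y to the basis.

The other S-polynomials (S(f_2,f_3), S(f_1,h_4), S(f_2,h_4), S(f_3,h_4), S(f_1,h_5), S(f_2,h_5), S(f_3,h_5), S(h_4,h_5)) all reduce to 0 modulo the current basis, so we have a Gröbner basis.
Inter-reduce: drop elements whose leading term is divisible by another's, tail-reduce, and make monic.
Reduced Gröbner basis: {x + 5, y}.

Since the basis is lex-ordered, y is univariate in y. Its roots are {0}. Back-substituting each root into the other basis elements fixes the other coordinates.
  y = 0: the earlier basis element becomes x + 5 = 0, giving x = -5 — point (-5, 0).
A lex Gröbner basis triangularizes the system, enabling back-substitution.

{(-5, 0)}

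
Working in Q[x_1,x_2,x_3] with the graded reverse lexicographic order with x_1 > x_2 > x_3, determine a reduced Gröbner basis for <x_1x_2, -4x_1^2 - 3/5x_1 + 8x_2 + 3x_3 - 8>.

f_1 = x_1x_2, LT = x_1x_2.
f_2 = -4x_1^2 - 3/5x_1 + 8x_2 + 3x_3 - 8, LT = x_1^2.

S(f_1,f_2): lcm = x_1^2x_2. S = -3/20x_1x_2 + 2x_2^2 + 3/4x_2x_3 - 2x_2.
  leading term x_1x_2: subtract (-3/20)·f_1 from -3/20x_1x_2 + 2x_2^2 + 3/4x_2x_3 - 2x_2 → 2x_2^2 + 3/4x_2x_3 - 2x_2
  leading term x_2^2: no divisor's leading term divides it; move 2x_2^2 to the remainder.
  leading term x_2x_3: no divisor's leading term divides it; move 3/4x_2x_3 to the remainder.
  leading term x_2: no divisor's leading term divides it; move -2x_2 to the remainder.
  remainder 2x_2^2 + 3/4x_2x_3 - 2x_2 ≠ 0; add g_3 = 2x_2^2 + 3/4x_2x_3 - 2x_2 to the basis.

The other S-polynomials (S(f_1,g_3), S(f_2,g_3)) all reduce to 0 modulo the current basis, so we have a Gröbner basis.

G = {x_1^2 + 3/20x_1 - 2x_2 - 3/4x_3 + 2, x_1x_2, x_2^2 + 3/8x_2x_3 - x_2}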